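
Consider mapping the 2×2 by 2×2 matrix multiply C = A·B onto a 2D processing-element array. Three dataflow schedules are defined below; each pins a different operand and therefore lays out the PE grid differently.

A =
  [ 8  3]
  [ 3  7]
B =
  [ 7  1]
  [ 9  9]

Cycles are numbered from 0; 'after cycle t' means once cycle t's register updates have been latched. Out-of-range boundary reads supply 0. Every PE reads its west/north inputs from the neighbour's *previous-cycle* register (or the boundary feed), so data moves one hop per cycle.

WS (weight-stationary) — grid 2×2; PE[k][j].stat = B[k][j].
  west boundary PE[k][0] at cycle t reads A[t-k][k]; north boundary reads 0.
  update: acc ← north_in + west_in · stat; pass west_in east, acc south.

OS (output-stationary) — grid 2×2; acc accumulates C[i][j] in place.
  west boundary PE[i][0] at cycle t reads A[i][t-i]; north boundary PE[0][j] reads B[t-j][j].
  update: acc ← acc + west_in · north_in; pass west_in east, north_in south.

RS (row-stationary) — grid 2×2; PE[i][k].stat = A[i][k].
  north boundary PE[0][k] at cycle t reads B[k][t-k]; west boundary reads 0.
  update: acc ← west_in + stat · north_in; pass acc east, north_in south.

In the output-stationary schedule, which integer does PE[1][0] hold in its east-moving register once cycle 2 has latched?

register = 7

OS (2×2). Following PE[1][0] plus its west/north inputs:
  [0] (0,0) acc=56 (h:8 v:7)
  [0] (1,0) acc=0 (h:0 v:0)
  [1] (0,0) acc=83 (h:3 v:9)
  [1] (1,0) acc=21 (h:3 v:7)
  [2] (0,0) acc=83 (h:0 v:0)
  [2] (1,0) acc=84 (h:7 v:9)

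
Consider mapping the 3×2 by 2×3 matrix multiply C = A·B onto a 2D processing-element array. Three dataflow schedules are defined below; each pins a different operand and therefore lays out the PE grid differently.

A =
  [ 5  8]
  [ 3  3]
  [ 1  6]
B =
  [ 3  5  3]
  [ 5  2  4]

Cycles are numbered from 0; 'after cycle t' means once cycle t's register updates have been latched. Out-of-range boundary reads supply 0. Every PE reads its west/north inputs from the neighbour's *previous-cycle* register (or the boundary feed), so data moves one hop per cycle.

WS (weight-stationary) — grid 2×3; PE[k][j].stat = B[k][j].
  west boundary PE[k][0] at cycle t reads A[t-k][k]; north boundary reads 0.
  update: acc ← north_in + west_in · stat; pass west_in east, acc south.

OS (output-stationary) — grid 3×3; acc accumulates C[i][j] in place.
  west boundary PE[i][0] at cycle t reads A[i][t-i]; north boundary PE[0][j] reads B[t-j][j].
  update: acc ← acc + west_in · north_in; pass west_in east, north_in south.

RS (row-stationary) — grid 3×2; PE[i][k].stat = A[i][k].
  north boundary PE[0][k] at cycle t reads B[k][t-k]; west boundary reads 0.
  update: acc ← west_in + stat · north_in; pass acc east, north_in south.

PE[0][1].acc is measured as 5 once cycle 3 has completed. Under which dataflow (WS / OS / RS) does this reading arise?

WS [2×3] PE[0][1] across cycles:
  step 0 · PE0,1: acc=0; fwd→0 fwd↓0
  step 1 · PE0,1: acc=25; fwd→5 fwd↓25
  step 2 · PE0,1: acc=15; fwd→3 fwd↓15
  step 3 · PE0,1: acc=5; fwd→1 fwd↓5
OS [3×3] PE[0][1] across cycles:
  step 0 · PE0,1: acc=0; fwd→0 fwd↓0
  step 1 · PE0,1: acc=25; fwd→5 fwd↓5
  step 2 · PE0,1: acc=41; fwd→8 fwd↓2
  step 3 · PE0,1: acc=41; fwd→0 fwd↓0
RS [3×2] PE[0][1] across cycles:
  step 0 · PE0,1: acc=0; fwd→0 fwd↓0
  step 1 · PE0,1: acc=55; fwd→55 fwd↓5
  step 2 · PE0,1: acc=41; fwd→41 fwd↓2
  step 3 · PE0,1: acc=47; fwd→47 fwd↓4

dataflow = WS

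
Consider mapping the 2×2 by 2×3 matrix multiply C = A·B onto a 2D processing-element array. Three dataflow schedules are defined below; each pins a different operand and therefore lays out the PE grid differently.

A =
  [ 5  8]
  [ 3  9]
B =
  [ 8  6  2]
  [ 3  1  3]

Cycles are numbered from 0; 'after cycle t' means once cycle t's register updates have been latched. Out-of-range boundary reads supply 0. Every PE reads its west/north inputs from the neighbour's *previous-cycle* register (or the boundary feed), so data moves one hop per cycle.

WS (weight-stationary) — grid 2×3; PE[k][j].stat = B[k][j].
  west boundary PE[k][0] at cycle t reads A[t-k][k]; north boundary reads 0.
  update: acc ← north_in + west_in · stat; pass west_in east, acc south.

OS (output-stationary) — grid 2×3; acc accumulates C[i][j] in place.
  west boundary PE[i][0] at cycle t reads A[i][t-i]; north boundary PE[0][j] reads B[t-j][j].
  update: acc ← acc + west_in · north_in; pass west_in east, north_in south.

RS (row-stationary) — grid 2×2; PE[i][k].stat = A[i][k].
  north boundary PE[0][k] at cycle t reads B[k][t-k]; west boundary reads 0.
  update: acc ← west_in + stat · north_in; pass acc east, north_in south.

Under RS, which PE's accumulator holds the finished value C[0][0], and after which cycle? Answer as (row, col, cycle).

(row, col, cycle) = (0, 1, 1)

RS: C[0][0] accumulates in PE[0][1]:
  [0] (0,1) acc=0 (h:0 v:0)
  [1] (0,1) acc=64 (h:64 v:3)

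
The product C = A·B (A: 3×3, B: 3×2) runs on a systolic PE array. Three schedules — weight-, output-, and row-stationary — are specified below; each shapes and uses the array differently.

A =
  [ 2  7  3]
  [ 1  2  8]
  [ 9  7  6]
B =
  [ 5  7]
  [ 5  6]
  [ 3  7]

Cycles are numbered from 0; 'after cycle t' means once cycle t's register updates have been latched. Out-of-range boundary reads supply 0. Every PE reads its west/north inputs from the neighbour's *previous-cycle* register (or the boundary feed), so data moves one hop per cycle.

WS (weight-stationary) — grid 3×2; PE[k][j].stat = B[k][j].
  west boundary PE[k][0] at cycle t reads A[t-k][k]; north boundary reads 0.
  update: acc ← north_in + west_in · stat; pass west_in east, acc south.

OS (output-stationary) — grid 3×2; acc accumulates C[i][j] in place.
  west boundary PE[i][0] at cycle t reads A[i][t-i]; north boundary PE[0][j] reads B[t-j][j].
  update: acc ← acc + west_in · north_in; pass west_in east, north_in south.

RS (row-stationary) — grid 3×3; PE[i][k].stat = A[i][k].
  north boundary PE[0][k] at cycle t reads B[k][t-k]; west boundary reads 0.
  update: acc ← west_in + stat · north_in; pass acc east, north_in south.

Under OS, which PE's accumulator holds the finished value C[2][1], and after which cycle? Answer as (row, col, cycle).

(row, col, cycle) = (2, 1, 5)

Under OS, C[2][1] lands at PE[2][1]:
  cycle 0: PE[2][1] → acc 0, east 0, south 0
  cycle 1: PE[2][1] → acc 0, east 0, south 0
  cycle 2: PE[2][1] → acc 0, east 0, south 0
  cycle 3: PE[2][1] → acc 63, east 9, south 7
  cycle 4: PE[2][1] → acc 105, east 7, south 6
  cycle 5: PE[2][1] → acc 147, east 6, south 7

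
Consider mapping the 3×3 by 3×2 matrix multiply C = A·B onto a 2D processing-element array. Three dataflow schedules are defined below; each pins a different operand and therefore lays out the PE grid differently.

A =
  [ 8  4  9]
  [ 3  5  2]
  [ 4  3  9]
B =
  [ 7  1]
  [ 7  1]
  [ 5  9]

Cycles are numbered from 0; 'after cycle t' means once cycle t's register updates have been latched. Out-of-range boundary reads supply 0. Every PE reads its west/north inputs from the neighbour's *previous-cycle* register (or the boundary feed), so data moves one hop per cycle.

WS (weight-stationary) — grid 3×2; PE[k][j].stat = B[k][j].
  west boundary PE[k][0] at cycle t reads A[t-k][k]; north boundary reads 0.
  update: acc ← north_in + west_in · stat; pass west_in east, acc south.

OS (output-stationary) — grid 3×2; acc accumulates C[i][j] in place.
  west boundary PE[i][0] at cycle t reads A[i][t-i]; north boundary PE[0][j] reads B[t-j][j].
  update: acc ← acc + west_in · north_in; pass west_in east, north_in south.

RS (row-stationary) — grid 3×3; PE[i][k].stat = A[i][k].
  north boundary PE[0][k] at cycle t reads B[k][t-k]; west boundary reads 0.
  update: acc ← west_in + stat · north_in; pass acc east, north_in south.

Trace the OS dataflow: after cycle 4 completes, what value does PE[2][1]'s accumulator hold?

OS 3×2: PE[2][1] cycle-by-cycle (with neighbour feeds):
  cycle 0: PE[1][1] → acc 0, east 0, south 0
  cycle 0: PE[2][0] → acc 0, east 0, south 0
  cycle 0: PE[2][1] → acc 0, east 0, south 0
  cycle 1: PE[1][1] → acc 0, east 0, south 0
  cycle 1: PE[2][0] → acc 0, east 0, south 0
  cycle 1: PE[2][1] → acc 0, east 0, south 0
  cycle 2: PE[1][1] → acc 3, east 3, south 1
  cycle 2: PE[2][0] → acc 28, east 4, south 7
  cycle 2: PE[2][1] → acc 0, east 0, south 0
  cycle 3: PE[1][1] → acc 8, east 5, south 1
  cycle 3: PE[2][0] → acc 49, east 3, south 7
  cycle 3: PE[2][1] → acc 4, east 4, south 1
  cycle 4: PE[1][1] → acc 26, east 2, south 9
  cycle 4: PE[2][0] → acc 94, east 9, south 5
  cycle 4: PE[2][1] → acc 7, east 3, south 1

PE[2][1].acc = 7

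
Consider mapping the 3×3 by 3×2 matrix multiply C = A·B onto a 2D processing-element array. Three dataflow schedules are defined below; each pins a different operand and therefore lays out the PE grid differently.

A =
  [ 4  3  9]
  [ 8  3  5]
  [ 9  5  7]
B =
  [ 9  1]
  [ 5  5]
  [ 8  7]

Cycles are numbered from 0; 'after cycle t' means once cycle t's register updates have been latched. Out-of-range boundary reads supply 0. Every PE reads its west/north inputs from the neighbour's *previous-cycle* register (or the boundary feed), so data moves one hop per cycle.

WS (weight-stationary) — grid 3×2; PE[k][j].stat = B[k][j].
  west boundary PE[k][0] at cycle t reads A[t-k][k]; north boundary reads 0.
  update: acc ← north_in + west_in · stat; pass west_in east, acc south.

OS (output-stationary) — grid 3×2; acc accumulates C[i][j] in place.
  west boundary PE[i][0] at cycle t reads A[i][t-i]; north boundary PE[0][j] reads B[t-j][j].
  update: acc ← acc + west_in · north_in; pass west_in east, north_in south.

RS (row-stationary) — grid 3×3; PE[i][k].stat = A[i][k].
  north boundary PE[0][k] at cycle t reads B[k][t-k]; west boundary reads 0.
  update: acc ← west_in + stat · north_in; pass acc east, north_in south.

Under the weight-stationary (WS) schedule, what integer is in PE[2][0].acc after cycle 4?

PE[2][0].acc = 162

Tracing WS — 3×2 array, target PE[2][0]:
  step 0 · PE1,0: acc=0; fwd→0 fwd↓0
  step 0 · PE2,0: acc=0; fwd→0 fwd↓0
  step 1 · PE1,0: acc=51; fwd→3 fwd↓51
  step 1 · PE2,0: acc=0; fwd→0 fwd↓0
  step 2 · PE1,0: acc=87; fwd→3 fwd↓87
  step 2 · PE2,0: acc=123; fwd→9 fwd↓123
  step 3 · PE1,0: acc=106; fwd→5 fwd↓106
  step 3 · PE2,0: acc=127; fwd→5 fwd↓127
  step 4 · PE1,0: acc=0; fwd→0 fwd↓0
  step 4 · PE2,0: acc=162; fwd→7 fwd↓162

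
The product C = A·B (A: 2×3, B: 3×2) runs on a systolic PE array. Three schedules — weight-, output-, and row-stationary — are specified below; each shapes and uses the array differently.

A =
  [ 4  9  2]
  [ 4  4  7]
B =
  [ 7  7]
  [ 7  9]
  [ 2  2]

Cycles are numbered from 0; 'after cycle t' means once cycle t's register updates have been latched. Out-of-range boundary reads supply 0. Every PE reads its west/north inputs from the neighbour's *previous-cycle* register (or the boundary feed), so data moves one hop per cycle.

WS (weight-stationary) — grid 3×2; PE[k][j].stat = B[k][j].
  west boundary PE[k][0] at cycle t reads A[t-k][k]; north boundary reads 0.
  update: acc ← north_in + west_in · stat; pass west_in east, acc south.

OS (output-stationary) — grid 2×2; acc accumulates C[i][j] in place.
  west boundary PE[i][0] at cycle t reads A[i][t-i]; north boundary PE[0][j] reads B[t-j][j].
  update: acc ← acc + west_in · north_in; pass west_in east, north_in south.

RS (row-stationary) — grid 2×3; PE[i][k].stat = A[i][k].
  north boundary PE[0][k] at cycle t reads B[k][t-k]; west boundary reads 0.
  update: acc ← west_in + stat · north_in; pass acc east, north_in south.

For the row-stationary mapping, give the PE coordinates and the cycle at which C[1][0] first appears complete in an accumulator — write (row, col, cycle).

RS: C[1][0] accumulates in PE[1][2]:
  c0 r1c2: 0 / 0 / 0
  c1 r1c2: 0 / 0 / 0
  c2 r1c2: 0 / 0 / 0
  c3 r1c2: 70 / 70 / 2

(row, col, cycle) = (1, 2, 3)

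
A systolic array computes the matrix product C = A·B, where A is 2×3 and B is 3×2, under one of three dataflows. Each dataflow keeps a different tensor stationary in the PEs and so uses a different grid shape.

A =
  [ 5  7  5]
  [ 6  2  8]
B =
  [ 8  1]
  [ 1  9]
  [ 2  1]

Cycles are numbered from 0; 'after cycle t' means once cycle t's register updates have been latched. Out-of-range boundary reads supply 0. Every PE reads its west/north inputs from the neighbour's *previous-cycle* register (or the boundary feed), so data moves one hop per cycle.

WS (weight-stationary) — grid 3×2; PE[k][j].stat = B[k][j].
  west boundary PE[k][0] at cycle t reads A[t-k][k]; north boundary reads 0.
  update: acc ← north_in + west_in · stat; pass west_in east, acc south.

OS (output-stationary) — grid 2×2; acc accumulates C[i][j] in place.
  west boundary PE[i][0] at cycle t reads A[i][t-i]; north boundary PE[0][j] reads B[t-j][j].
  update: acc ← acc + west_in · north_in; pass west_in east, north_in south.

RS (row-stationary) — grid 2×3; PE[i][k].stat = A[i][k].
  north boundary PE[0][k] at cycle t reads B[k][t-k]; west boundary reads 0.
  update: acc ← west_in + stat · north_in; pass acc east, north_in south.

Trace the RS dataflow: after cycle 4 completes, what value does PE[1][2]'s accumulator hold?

PE[1][2].acc = 32

RS on a 2×3 grid — tracing PE[1][2] and its feeders:
  t=0 PE[0][2]: acc=0 h=0 v=0
  t=0 PE[1][1]: acc=0 h=0 v=0
  t=0 PE[1][2]: acc=0 h=0 v=0
  t=1 PE[0][2]: acc=0 h=0 v=0
  t=1 PE[1][1]: acc=0 h=0 v=0
  t=1 PE[1][2]: acc=0 h=0 v=0
  t=2 PE[0][2]: acc=57 h=57 v=2
  t=2 PE[1][1]: acc=50 h=50 v=1
  t=2 PE[1][2]: acc=0 h=0 v=0
  t=3 PE[0][2]: acc=73 h=73 v=1
  t=3 PE[1][1]: acc=24 h=24 v=9
  t=3 PE[1][2]: acc=66 h=66 v=2
  t=4 PE[0][2]: acc=0 h=0 v=0
  t=4 PE[1][1]: acc=0 h=0 v=0
  t=4 PE[1][2]: acc=32 h=32 v=1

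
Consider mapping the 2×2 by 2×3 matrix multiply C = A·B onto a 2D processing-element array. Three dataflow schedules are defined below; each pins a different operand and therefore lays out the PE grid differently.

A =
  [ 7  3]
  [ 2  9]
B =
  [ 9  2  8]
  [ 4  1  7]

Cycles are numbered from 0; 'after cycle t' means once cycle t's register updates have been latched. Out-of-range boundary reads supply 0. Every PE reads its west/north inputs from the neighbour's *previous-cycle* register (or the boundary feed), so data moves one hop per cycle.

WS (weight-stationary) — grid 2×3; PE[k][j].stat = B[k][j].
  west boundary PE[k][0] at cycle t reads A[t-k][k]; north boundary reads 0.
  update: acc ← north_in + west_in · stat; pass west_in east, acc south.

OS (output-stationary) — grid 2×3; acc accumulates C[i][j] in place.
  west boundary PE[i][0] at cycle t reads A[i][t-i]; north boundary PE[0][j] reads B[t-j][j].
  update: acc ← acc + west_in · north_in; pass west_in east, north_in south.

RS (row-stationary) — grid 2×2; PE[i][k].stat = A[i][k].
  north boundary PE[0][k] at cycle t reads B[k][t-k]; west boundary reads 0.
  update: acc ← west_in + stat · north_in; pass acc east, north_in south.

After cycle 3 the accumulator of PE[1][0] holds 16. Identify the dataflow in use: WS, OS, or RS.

dataflow = RS

Under WS (2×3), PE[1][0]:
  after 0 — PE[1][0] acc=0, pass-E 0, pass-S 0
  after 1 — PE[1][0] acc=75, pass-E 3, pass-S 75
  after 2 — PE[1][0] acc=54, pass-E 9, pass-S 54
  after 3 — PE[1][0] acc=0, pass-E 0, pass-S 0
Under OS (2×3), PE[1][0]:
  after 0 — PE[1][0] acc=0, pass-E 0, pass-S 0
  after 1 — PE[1][0] acc=18, pass-E 2, pass-S 9
  after 2 — PE[1][0] acc=54, pass-E 9, pass-S 4
  after 3 — PE[1][0] acc=54, pass-E 0, pass-S 0
Under RS (2×2), PE[1][0]:
  after 0 — PE[1][0] acc=0, pass-E 0, pass-S 0
  after 1 — PE[1][0] acc=18, pass-E 18, pass-S 9
  after 2 — PE[1][0] acc=4, pass-E 4, pass-S 2
  after 3 — PE[1][0] acc=16, pass-E 16, pass-S 8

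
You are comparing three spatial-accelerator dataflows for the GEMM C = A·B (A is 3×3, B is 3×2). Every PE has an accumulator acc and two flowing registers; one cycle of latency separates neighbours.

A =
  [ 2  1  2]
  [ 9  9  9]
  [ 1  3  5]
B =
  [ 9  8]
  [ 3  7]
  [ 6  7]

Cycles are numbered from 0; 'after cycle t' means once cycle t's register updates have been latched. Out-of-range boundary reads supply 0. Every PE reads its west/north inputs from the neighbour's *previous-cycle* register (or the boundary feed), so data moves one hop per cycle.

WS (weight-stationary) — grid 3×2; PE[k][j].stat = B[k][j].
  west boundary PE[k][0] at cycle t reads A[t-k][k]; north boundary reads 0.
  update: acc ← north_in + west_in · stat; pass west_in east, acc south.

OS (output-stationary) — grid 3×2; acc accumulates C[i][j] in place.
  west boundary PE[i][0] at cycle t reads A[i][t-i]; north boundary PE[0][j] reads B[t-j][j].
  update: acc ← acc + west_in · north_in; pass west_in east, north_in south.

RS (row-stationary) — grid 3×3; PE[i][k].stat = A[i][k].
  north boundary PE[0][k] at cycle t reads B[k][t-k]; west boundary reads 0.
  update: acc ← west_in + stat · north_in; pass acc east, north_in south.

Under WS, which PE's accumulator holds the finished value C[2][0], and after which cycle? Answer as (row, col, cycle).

(row, col, cycle) = (2, 0, 4)

WS — PE[2][0] is where C[2][0] collects:
  c0 r2c0: 0 / 0 / 0
  c1 r2c0: 0 / 0 / 0
  c2 r2c0: 33 / 2 / 33
  c3 r2c0: 162 / 9 / 162
  c4 r2c0: 48 / 5 / 48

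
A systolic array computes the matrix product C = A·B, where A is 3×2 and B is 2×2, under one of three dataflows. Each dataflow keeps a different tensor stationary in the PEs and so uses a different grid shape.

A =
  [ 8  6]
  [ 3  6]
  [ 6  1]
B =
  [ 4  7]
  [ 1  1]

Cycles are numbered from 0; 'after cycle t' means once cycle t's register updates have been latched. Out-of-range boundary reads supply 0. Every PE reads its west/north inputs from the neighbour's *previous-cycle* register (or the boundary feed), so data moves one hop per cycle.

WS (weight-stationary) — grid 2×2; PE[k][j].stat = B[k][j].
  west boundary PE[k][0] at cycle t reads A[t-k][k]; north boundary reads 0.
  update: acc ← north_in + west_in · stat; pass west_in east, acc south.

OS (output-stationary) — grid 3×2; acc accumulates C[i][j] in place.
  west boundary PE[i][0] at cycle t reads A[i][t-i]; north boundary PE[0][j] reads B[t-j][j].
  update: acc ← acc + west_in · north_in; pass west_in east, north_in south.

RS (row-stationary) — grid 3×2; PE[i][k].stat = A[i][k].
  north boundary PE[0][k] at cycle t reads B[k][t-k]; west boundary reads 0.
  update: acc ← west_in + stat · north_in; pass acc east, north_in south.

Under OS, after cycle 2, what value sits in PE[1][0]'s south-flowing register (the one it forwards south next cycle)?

register = 1

OS on a 3×2 grid — tracing PE[1][0] and its feeders:
  0: (0,0).acc=32  regs=<8,4>
  0: (1,0).acc=0  regs=<0,0>
  1: (0,0).acc=38  regs=<6,1>
  1: (1,0).acc=12  regs=<3,4>
  2: (0,0).acc=38  regs=<0,0>
  2: (1,0).acc=18  regs=<6,1>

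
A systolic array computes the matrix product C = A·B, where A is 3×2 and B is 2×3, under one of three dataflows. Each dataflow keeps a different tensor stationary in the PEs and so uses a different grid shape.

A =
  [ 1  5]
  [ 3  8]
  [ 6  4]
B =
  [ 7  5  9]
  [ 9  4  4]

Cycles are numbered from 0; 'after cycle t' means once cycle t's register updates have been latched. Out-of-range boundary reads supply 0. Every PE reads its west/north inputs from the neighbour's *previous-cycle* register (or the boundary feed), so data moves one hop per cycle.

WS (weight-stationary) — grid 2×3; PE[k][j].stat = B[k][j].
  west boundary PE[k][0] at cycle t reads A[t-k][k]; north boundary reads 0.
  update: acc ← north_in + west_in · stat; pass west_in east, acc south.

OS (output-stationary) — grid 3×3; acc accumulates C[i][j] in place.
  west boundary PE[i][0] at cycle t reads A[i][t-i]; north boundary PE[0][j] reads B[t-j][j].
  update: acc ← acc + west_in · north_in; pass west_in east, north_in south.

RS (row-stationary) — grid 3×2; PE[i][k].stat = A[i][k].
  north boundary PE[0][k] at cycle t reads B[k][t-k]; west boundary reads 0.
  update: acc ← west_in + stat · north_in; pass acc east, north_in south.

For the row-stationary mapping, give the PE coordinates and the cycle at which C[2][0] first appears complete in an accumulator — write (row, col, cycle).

RS — PE[2][1] is where C[2][0] collects:
  cycle 0: PE[2][1] → acc 0, east 0, south 0
  cycle 1: PE[2][1] → acc 0, east 0, south 0
  cycle 2: PE[2][1] → acc 0, east 0, south 0
  cycle 3: PE[2][1] → acc 78, east 78, south 9

(row, col, cycle) = (2, 1, 3)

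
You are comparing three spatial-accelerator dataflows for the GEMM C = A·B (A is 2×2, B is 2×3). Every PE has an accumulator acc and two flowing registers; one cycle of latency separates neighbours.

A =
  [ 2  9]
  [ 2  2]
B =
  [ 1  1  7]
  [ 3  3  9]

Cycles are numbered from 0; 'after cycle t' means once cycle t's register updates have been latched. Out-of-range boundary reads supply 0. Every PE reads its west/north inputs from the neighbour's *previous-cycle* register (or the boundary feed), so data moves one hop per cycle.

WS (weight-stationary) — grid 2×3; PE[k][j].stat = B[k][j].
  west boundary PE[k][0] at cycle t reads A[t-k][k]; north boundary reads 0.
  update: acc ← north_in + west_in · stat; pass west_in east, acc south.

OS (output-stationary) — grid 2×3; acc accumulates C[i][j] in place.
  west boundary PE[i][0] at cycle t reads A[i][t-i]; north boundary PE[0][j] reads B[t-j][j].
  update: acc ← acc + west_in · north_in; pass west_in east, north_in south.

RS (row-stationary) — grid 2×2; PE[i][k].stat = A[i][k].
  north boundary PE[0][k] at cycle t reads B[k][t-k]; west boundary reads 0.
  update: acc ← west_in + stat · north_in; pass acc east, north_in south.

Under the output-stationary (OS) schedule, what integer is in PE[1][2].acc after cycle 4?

Tracing OS — 2×3 array, target PE[1][2]:
  c0 r0c2: 0 / 0 / 0
  c0 r1c1: 0 / 0 / 0
  c0 r1c2: 0 / 0 / 0
  c1 r0c2: 0 / 0 / 0
  c1 r1c1: 0 / 0 / 0
  c1 r1c2: 0 / 0 / 0
  c2 r0c2: 14 / 2 / 7
  c2 r1c1: 2 / 2 / 1
  c2 r1c2: 0 / 0 / 0
  c3 r0c2: 95 / 9 / 9
  c3 r1c1: 8 / 2 / 3
  c3 r1c2: 14 / 2 / 7
  c4 r0c2: 95 / 0 / 0
  c4 r1c1: 8 / 0 / 0
  c4 r1c2: 32 / 2 / 9

PE[1][2].acc = 32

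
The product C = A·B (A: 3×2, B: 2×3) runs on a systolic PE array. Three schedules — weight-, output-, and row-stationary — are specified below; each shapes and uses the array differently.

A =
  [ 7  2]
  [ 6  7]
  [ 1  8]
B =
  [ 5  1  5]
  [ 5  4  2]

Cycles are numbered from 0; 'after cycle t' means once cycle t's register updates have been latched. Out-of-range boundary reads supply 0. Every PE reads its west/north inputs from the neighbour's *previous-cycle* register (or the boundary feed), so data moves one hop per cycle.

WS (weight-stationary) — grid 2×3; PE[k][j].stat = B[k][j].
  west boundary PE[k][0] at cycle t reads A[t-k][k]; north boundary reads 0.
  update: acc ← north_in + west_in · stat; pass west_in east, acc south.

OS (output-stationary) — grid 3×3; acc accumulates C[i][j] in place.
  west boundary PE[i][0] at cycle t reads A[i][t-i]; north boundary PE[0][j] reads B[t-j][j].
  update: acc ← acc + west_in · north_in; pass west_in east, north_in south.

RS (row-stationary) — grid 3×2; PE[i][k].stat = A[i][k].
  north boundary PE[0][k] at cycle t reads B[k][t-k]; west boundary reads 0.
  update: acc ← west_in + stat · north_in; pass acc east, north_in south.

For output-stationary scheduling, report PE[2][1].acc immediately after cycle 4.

PE[2][1].acc = 33

OS on a 3×3 grid — tracing PE[2][1] and its feeders:
  t=0 PE[1][1]: acc=0 h=0 v=0
  t=0 PE[2][0]: acc=0 h=0 v=0
  t=0 PE[2][1]: acc=0 h=0 v=0
  t=1 PE[1][1]: acc=0 h=0 v=0
  t=1 PE[2][0]: acc=0 h=0 v=0
  t=1 PE[2][1]: acc=0 h=0 v=0
  t=2 PE[1][1]: acc=6 h=6 v=1
  t=2 PE[2][0]: acc=5 h=1 v=5
  t=2 PE[2][1]: acc=0 h=0 v=0
  t=3 PE[1][1]: acc=34 h=7 v=4
  t=3 PE[2][0]: acc=45 h=8 v=5
  t=3 PE[2][1]: acc=1 h=1 v=1
  t=4 PE[1][1]: acc=34 h=0 v=0
  t=4 PE[2][0]: acc=45 h=0 v=0
  t=4 PE[2][1]: acc=33 h=8 v=4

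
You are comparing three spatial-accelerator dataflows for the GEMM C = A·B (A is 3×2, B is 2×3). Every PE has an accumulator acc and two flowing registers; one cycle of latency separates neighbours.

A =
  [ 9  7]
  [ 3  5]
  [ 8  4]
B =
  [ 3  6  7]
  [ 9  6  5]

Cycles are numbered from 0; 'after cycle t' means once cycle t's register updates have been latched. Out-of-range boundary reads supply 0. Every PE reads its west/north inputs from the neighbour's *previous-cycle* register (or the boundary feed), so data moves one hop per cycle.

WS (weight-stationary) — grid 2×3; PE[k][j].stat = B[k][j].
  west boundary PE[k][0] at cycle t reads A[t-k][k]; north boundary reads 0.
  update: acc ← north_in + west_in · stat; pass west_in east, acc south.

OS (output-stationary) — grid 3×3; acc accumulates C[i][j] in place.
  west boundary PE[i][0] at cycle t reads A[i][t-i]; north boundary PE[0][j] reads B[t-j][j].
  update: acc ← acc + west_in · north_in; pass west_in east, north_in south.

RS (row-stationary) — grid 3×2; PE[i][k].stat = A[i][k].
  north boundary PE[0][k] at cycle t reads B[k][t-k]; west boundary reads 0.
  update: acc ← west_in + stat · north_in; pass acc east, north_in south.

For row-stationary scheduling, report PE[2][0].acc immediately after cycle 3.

PE[2][0].acc = 48

RS 3×2: PE[2][0] cycle-by-cycle (with neighbour feeds):
  after 0 — PE[1][0] acc=0, pass-E 0, pass-S 0
  after 0 — PE[2][0] acc=0, pass-E 0, pass-S 0
  after 1 — PE[1][0] acc=9, pass-E 9, pass-S 3
  after 1 — PE[2][0] acc=0, pass-E 0, pass-S 0
  after 2 — PE[1][0] acc=18, pass-E 18, pass-S 6
  after 2 — PE[2][0] acc=24, pass-E 24, pass-S 3
  after 3 — PE[1][0] acc=21, pass-E 21, pass-S 7
  after 3 — PE[2][0] acc=48, pass-E 48, pass-S 6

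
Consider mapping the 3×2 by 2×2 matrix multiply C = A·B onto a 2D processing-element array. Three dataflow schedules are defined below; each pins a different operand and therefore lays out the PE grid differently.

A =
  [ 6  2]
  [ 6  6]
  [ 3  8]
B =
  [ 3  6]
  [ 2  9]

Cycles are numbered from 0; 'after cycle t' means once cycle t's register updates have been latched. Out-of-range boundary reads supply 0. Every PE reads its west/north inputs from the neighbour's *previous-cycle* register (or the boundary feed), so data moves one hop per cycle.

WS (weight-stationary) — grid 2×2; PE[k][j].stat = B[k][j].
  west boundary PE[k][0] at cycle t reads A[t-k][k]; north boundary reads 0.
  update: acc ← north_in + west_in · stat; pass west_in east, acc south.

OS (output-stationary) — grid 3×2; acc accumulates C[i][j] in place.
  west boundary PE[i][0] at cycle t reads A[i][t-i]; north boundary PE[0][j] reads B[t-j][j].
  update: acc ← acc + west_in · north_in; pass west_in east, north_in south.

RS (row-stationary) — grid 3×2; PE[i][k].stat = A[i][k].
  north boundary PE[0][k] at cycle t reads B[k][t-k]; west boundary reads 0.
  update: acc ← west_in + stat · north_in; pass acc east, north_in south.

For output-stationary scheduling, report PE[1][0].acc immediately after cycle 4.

OS 3×2: PE[1][0] cycle-by-cycle (with neighbour feeds):
  step 0 · PE0,0: acc=18; fwd→6 fwd↓3
  step 0 · PE1,0: acc=0; fwd→0 fwd↓0
  step 1 · PE0,0: acc=22; fwd→2 fwd↓2
  step 1 · PE1,0: acc=18; fwd→6 fwd↓3
  step 2 · PE0,0: acc=22; fwd→0 fwd↓0
  step 2 · PE1,0: acc=30; fwd→6 fwd↓2
  step 3 · PE0,0: acc=22; fwd→0 fwd↓0
  step 3 · PE1,0: acc=30; fwd→0 fwd↓0
  step 4 · PE0,0: acc=22; fwd→0 fwd↓0
  step 4 · PE1,0: acc=30; fwd→0 fwd↓0

PE[1][0].acc = 30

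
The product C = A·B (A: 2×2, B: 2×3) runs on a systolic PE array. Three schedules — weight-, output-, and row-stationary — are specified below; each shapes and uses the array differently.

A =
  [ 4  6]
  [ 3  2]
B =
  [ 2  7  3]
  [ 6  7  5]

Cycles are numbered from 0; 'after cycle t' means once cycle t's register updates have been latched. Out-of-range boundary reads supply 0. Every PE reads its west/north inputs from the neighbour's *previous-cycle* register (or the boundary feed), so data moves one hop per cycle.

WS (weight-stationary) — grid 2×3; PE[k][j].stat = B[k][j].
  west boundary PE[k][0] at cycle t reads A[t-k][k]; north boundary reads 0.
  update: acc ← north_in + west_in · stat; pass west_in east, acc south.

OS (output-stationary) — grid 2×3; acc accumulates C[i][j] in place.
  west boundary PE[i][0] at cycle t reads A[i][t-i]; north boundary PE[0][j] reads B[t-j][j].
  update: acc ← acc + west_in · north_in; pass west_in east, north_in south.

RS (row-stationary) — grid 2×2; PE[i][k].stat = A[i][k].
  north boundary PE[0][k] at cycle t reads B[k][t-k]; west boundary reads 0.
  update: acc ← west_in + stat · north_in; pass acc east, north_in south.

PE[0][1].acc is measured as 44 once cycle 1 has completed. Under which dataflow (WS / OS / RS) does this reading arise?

Under WS (2×3), PE[0][1]:
  t=0 PE[0][1]: acc=0 h=0 v=0
  t=1 PE[0][1]: acc=28 h=4 v=28
Under OS (2×3), PE[0][1]:
  t=0 PE[0][1]: acc=0 h=0 v=0
  t=1 PE[0][1]: acc=28 h=4 v=7
Under RS (2×2), PE[0][1]:
  t=0 PE[0][1]: acc=0 h=0 v=0
  t=1 PE[0][1]: acc=44 h=44 v=6

dataflow = RS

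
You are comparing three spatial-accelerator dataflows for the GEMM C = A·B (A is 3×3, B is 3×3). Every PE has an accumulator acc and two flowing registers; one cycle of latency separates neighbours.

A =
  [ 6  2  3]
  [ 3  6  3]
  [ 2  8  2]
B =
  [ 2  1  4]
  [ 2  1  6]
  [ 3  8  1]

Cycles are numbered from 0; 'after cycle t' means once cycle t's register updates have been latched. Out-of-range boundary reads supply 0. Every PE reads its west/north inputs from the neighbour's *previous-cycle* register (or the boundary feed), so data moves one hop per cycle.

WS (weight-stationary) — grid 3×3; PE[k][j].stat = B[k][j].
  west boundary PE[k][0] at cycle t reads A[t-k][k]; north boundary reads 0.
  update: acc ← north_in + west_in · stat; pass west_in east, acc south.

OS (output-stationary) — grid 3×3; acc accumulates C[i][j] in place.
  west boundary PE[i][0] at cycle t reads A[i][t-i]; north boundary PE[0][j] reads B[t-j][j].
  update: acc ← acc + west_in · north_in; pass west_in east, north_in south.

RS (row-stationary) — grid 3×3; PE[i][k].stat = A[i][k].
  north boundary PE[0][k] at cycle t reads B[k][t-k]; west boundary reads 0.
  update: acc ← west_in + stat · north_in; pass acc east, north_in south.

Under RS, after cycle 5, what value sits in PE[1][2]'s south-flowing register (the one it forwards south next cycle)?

RS on a 3×3 grid — tracing PE[1][2] and its feeders:
  [0] (0,2) acc=0 (h:0 v:0)
  [0] (1,1) acc=0 (h:0 v:0)
  [0] (1,2) acc=0 (h:0 v:0)
  [1] (0,2) acc=0 (h:0 v:0)
  [1] (1,1) acc=0 (h:0 v:0)
  [1] (1,2) acc=0 (h:0 v:0)
  [2] (0,2) acc=25 (h:25 v:3)
  [2] (1,1) acc=18 (h:18 v:2)
  [2] (1,2) acc=0 (h:0 v:0)
  [3] (0,2) acc=32 (h:32 v:8)
  [3] (1,1) acc=9 (h:9 v:1)
  [3] (1,2) acc=27 (h:27 v:3)
  [4] (0,2) acc=39 (h:39 v:1)
  [4] (1,1) acc=48 (h:48 v:6)
  [4] (1,2) acc=33 (h:33 v:8)
  [5] (0,2) acc=0 (h:0 v:0)
  [5] (1,1) acc=0 (h:0 v:0)
  [5] (1,2) acc=51 (h:51 v:1)

register = 1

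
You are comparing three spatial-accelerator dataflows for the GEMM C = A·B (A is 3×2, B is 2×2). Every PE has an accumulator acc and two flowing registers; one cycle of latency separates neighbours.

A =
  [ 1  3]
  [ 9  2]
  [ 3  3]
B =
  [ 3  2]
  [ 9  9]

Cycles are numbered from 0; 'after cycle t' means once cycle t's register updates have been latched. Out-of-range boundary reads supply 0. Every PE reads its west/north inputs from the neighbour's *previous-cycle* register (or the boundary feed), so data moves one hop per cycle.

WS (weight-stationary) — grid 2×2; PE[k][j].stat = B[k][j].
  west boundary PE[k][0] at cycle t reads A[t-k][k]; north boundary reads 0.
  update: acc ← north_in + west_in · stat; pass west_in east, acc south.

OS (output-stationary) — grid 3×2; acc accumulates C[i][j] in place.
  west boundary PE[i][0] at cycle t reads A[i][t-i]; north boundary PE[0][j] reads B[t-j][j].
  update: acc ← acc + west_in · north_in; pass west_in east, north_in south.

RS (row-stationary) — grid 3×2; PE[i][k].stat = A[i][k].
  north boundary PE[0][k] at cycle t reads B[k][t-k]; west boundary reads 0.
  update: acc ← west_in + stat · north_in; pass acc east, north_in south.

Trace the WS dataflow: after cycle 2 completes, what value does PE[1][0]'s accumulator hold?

PE[1][0].acc = 45

WS on a 2×2 grid — tracing PE[1][0] and its feeders:
  c0 r0c0: 3 / 1 / 3
  c0 r1c0: 0 / 0 / 0
  c1 r0c0: 27 / 9 / 27
  c1 r1c0: 30 / 3 / 30
  c2 r0c0: 9 / 3 / 9
  c2 r1c0: 45 / 2 / 45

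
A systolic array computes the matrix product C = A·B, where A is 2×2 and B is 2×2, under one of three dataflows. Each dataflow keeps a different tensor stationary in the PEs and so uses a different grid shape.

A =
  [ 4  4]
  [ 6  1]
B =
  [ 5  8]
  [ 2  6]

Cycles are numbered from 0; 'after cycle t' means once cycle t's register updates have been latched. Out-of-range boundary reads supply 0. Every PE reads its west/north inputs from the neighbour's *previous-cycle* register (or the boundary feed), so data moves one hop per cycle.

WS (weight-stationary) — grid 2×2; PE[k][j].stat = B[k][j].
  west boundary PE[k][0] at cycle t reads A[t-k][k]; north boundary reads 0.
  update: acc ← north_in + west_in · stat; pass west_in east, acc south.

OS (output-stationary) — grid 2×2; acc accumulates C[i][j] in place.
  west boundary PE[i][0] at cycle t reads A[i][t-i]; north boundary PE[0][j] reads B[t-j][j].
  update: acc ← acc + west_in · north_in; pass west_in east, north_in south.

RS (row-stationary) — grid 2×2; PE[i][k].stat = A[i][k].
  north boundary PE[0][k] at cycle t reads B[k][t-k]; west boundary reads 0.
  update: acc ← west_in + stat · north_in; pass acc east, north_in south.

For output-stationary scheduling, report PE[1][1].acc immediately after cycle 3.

PE[1][1].acc = 54

OS (2×2). Following PE[1][1] plus its west/north inputs:
  [0] (0,1) acc=0 (h:0 v:0)
  [0] (1,0) acc=0 (h:0 v:0)
  [0] (1,1) acc=0 (h:0 v:0)
  [1] (0,1) acc=32 (h:4 v:8)
  [1] (1,0) acc=30 (h:6 v:5)
  [1] (1,1) acc=0 (h:0 v:0)
  [2] (0,1) acc=56 (h:4 v:6)
  [2] (1,0) acc=32 (h:1 v:2)
  [2] (1,1) acc=48 (h:6 v:8)
  [3] (0,1) acc=56 (h:0 v:0)
  [3] (1,0) acc=32 (h:0 v:0)
  [3] (1,1) acc=54 (h:1 v:6)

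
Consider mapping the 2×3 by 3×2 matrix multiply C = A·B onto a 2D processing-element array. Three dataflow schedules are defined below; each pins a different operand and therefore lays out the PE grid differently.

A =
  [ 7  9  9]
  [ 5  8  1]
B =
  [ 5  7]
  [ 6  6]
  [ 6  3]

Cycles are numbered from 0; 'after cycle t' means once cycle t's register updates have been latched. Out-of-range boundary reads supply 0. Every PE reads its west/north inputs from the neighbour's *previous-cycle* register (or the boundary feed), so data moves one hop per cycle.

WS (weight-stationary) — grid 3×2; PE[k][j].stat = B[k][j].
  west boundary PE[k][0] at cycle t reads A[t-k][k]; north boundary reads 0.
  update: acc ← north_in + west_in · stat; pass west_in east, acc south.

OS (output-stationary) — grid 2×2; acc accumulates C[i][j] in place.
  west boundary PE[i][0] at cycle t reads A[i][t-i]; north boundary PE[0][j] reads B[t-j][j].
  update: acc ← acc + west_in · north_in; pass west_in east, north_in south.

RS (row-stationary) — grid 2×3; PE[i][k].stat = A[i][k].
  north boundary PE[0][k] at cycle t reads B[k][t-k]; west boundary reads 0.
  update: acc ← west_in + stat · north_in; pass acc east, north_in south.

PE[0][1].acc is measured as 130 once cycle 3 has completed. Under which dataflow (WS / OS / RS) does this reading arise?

dataflow = OS

— WS: 3×2; PE[0][1] trace:
  after 0 — PE[0][1] acc=0, pass-E 0, pass-S 0
  after 1 — PE[0][1] acc=49, pass-E 7, pass-S 49
  after 2 — PE[0][1] acc=35, pass-E 5, pass-S 35
  after 3 — PE[0][1] acc=0, pass-E 0, pass-S 0
— OS: 2×2; PE[0][1] trace:
  after 0 — PE[0][1] acc=0, pass-E 0, pass-S 0
  after 1 — PE[0][1] acc=49, pass-E 7, pass-S 7
  after 2 — PE[0][1] acc=103, pass-E 9, pass-S 6
  after 3 — PE[0][1] acc=130, pass-E 9, pass-S 3
— RS: 2×3; PE[0][1] trace:
  after 0 — PE[0][1] acc=0, pass-E 0, pass-S 0
  after 1 — PE[0][1] acc=89, pass-E 89, pass-S 6
  after 2 — PE[0][1] acc=103, pass-E 103, pass-S 6
  after 3 — PE[0][1] acc=0, pass-E 0, pass-S 0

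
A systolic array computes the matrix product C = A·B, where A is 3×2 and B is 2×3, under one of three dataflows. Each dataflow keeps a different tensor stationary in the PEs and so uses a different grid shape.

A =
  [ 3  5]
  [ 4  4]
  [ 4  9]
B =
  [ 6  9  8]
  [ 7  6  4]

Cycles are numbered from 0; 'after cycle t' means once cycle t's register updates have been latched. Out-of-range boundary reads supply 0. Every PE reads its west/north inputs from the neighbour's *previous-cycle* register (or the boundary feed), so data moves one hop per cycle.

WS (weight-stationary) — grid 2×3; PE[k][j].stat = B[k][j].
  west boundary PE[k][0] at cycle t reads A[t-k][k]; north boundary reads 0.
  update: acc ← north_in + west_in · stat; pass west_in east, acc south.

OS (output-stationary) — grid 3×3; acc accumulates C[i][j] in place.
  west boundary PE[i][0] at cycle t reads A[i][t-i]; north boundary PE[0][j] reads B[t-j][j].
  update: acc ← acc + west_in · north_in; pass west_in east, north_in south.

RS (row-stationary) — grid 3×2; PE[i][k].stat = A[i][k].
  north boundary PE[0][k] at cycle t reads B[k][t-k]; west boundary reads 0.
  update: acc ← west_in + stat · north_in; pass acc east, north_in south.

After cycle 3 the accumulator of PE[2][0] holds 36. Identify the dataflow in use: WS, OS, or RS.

— WS: 2×3 array has no PE[2][0].
OS [3×3] PE[2][0] across cycles:
  @0  [2,0]  acc 0  |  →0  ↓0
  @1  [2,0]  acc 0  |  →0  ↓0
  @2  [2,0]  acc 24  |  →4  ↓6
  @3  [2,0]  acc 87  |  →9  ↓7
RS [3×2] PE[2][0] across cycles:
  @0  [2,0]  acc 0  |  →0  ↓0
  @1  [2,0]  acc 0  |  →0  ↓0
  @2  [2,0]  acc 24  |  →24  ↓6
  @3  [2,0]  acc 36  |  →36  ↓9

dataflow = RS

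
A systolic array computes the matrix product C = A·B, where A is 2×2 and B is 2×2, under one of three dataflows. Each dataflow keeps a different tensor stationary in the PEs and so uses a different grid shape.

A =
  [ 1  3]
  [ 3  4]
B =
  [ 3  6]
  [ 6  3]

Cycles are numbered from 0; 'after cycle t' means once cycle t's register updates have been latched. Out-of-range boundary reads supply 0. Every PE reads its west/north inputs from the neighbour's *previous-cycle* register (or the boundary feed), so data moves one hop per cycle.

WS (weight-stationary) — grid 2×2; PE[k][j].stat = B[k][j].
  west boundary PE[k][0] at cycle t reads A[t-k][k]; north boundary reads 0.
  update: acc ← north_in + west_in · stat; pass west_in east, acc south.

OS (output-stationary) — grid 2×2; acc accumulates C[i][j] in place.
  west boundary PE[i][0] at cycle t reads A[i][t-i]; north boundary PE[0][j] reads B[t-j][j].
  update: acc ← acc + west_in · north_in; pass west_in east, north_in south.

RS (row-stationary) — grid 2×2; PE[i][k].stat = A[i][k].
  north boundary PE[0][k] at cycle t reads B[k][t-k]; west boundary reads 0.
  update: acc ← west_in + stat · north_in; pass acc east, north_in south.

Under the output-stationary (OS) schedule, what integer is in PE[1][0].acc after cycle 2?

OS (2×2). Following PE[1][0] plus its west/north inputs:
  c0 r0c0: 3 / 1 / 3
  c0 r1c0: 0 / 0 / 0
  c1 r0c0: 21 / 3 / 6
  c1 r1c0: 9 / 3 / 3
  c2 r0c0: 21 / 0 / 0
  c2 r1c0: 33 / 4 / 6

PE[1][0].acc = 33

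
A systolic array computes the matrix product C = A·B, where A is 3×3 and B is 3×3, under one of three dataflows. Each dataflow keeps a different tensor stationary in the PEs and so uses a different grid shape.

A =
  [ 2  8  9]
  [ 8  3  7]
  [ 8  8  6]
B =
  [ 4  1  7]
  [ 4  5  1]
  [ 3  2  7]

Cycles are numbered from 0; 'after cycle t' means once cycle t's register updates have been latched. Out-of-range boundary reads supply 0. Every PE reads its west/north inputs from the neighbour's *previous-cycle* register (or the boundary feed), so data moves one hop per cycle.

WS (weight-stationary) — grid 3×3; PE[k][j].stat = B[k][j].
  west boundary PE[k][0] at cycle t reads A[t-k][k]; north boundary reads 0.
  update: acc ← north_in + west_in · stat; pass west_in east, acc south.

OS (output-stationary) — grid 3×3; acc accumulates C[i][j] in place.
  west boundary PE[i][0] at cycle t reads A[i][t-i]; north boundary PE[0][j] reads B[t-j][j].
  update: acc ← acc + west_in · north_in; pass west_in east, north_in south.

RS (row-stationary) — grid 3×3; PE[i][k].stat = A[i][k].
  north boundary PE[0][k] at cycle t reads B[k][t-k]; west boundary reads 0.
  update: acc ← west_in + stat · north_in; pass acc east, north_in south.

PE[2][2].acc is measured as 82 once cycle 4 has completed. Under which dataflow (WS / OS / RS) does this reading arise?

dataflow = RS

WS [3×3] PE[2][2] across cycles:
  0: (2,2).acc=0  regs=<0,0>
  1: (2,2).acc=0  regs=<0,0>
  2: (2,2).acc=0  regs=<0,0>
  3: (2,2).acc=0  regs=<0,0>
  4: (2,2).acc=85  regs=<9,85>
OS [3×3] PE[2][2] across cycles:
  0: (2,2).acc=0  regs=<0,0>
  1: (2,2).acc=0  regs=<0,0>
  2: (2,2).acc=0  regs=<0,0>
  3: (2,2).acc=0  regs=<0,0>
  4: (2,2).acc=56  regs=<8,7>
RS [3×3] PE[2][2] across cycles:
  0: (2,2).acc=0  regs=<0,0>
  1: (2,2).acc=0  regs=<0,0>
  2: (2,2).acc=0  regs=<0,0>
  3: (2,2).acc=0  regs=<0,0>
  4: (2,2).acc=82  regs=<82,3>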